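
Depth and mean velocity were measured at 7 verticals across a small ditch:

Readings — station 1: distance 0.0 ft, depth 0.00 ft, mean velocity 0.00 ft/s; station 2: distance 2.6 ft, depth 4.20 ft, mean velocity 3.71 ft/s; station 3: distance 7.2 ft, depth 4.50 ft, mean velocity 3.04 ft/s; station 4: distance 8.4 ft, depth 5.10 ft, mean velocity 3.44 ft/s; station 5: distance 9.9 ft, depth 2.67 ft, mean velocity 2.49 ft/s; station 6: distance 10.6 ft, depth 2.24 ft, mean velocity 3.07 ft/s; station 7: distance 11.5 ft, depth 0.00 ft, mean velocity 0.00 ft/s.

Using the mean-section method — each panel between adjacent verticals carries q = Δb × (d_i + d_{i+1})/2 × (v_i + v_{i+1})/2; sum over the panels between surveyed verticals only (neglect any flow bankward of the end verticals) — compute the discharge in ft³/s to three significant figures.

120 ft³/s

Panel 1-2: Δb = 2.6 ft, d̄ = (0.00+4.20)/2 = 2.1, v̄ = (0.00+3.71)/2 = 1.855 → q = 2.6×2.1×1.855 = 10.13 ft³/s
Panel 2-3: Δb = 4.6 ft, d̄ = (4.20+4.50)/2 = 4.35, v̄ = (3.71+3.04)/2 = 3.375 → q = 4.6×4.35×3.375 = 67.53 ft³/s
Panel 3-4: Δb = 1.2 ft, d̄ = (4.50+5.10)/2 = 4.8, v̄ = (3.04+3.44)/2 = 3.24 → q = 1.2×4.8×3.24 = 18.66 ft³/s
Panel 4-5: Δb = 1.5 ft, d̄ = (5.10+2.67)/2 = 3.885, v̄ = (3.44+2.49)/2 = 2.965 → q = 1.5×3.885×2.965 = 17.28 ft³/s
Panel 5-6: Δb = 0.7 ft, d̄ = (2.67+2.24)/2 = 2.455, v̄ = (2.49+3.07)/2 = 2.78 → q = 0.7×2.455×2.78 = 4.777 ft³/s
Panel 6-7: Δb = 0.9 ft, d̄ = (2.24+0.00)/2 = 1.12, v̄ = (3.07+0.00)/2 = 1.535 → q = 0.9×1.12×1.535 = 1.547 ft³/s
Q = Σ q = 119.9 ft³/s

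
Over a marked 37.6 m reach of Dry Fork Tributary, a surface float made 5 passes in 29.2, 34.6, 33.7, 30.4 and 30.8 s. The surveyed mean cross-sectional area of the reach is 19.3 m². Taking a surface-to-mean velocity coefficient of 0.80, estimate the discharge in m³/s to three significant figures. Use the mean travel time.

18.3 m³/s

t̄ = (29.2 + 34.6 + 33.7 + 30.4 + 30.8) / 5 = 31.74 s
v_surface = L / t̄ = 37.6 / 31.74 = 1.185 m/s
v_mean = 0.80 × 1.185 = 0.9477 m/s
Q = A × v_mean = 19.3 × 0.9477 = 18.29 m³/s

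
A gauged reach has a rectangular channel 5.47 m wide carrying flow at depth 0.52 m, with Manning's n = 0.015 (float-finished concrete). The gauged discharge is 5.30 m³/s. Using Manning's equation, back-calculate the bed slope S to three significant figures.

0.00236

A = b·y = 5.47 × 0.52 = 2.844 m²
P = b + 2y = 5.47 + 2×0.52 = 6.510 m
R = A/P = 2.844/6.510 = 0.4369 m
S = (Q·n / (1·A·R^(2/3)))² = (5.30×0.015 / (1×2.844×0.5758))² = 0.002356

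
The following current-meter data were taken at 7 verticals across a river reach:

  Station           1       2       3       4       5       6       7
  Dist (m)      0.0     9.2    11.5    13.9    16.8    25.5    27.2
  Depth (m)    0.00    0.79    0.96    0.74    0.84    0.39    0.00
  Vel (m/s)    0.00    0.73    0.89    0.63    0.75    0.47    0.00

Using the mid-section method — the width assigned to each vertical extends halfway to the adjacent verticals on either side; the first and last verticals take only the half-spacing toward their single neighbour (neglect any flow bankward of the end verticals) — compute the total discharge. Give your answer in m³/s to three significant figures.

11.2 m³/s

w_2 = (11.5 − 0.0)/2 = 5.75 m; q_2 = 0.73 × 0.79 × 5.75 = 3.316 m³/s
w_3 = (13.9 − 9.2)/2 = 2.35 m; q_3 = 0.89 × 0.96 × 2.35 = 2.008 m³/s
w_4 = (16.8 − 11.5)/2 = 2.65 m; q_4 = 0.63 × 0.74 × 2.65 = 1.235 m³/s
w_5 = (25.5 − 13.9)/2 = 5.8 m; q_5 = 0.75 × 0.84 × 5.8 = 3.654 m³/s
w_6 = (27.2 − 16.8)/2 = 5.2 m; q_6 = 0.47 × 0.39 × 5.2 = 0.9532 m³/s
Stations 1, 7 contribute zero (depth or velocity is 0).
Q = Σ qᵢ = 11.17 m³/s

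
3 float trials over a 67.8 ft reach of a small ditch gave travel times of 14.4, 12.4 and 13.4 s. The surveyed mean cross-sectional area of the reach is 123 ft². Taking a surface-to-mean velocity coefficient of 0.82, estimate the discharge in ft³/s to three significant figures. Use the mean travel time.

t̄ = (14.4 + 12.4 + 13.4) / 3 = 13.4 s
v_surface = L / t̄ = 67.8 / 13.4 = 5.060 ft/s
v_mean = 0.82 × 5.060 = 4.149 ft/s
Q = A × v_mean = 123 × 4.149 = 510.3 ft³/s

510 ft³/s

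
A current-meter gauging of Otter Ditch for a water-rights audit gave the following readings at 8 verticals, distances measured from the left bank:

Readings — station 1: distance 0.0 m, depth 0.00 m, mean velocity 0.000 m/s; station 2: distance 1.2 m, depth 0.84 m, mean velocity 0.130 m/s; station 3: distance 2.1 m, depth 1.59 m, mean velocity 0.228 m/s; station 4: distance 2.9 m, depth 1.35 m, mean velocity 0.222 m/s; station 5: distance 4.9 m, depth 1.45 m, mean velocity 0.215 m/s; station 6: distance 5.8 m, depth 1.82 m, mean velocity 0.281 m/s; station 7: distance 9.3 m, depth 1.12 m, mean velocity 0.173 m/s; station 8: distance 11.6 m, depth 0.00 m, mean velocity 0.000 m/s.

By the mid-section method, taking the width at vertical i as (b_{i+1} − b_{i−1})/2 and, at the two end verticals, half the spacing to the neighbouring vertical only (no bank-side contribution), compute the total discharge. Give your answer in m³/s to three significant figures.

2.98 m³/s

w_2 = (2.1 − 0.0)/2 = 1.05 m; q_2 = 0.130 × 0.84 × 1.05 = 0.1147 m³/s
w_3 = (2.9 − 1.2)/2 = 0.85 m; q_3 = 0.228 × 1.59 × 0.85 = 0.3081 m³/s
w_4 = (4.9 − 2.1)/2 = 1.4 m; q_4 = 0.222 × 1.35 × 1.4 = 0.4196 m³/s
w_5 = (5.8 − 2.9)/2 = 1.45 m; q_5 = 0.215 × 1.45 × 1.45 = 0.4520 m³/s
w_6 = (9.3 − 4.9)/2 = 2.2 m; q_6 = 0.281 × 1.82 × 2.2 = 1.125 m³/s
w_7 = (11.6 − 5.8)/2 = 2.9 m; q_7 = 0.173 × 1.12 × 2.9 = 0.5619 m³/s
Stations 1, 8 contribute zero (depth or velocity is 0).
Q = Σ qᵢ = 2.981 m³/s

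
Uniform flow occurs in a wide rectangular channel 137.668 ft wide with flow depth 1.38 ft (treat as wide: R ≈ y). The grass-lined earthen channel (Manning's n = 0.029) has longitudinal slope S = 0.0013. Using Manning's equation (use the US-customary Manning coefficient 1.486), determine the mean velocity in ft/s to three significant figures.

2.29 ft/s

A = b·y = 137.668 × 1.38 = 190.0 ft²
Wide channel: R ≈ y = 1.38 ft
Q = (1.486/n)·A·R^(2/3)·S^(1/2) = (1.486/0.029) × 190.0 × 1.380^(2/3) × 0.0013^(1/2) = 435.1 ft³/s
V = Q/A = 435.1/190.0 = 2.290 ft/s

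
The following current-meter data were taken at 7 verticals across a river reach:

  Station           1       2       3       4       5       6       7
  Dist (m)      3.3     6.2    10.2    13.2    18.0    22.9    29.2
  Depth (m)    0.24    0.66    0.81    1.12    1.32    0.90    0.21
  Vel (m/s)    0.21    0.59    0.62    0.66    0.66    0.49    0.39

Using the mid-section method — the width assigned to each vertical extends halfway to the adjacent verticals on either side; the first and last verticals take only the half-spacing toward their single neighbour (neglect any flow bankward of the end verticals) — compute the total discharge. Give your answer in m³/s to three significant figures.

w_1 = (6.2 − 3.3)/2 = 1.45 m; q_1 = 0.21 × 0.24 × 1.45 = 0.07308 m³/s
w_2 = (10.2 − 3.3)/2 = 3.45 m; q_2 = 0.59 × 0.66 × 3.45 = 1.343 m³/s
w_3 = (13.2 − 6.2)/2 = 3.5 m; q_3 = 0.62 × 0.81 × 3.5 = 1.758 m³/s
w_4 = (18.0 − 10.2)/2 = 3.9 m; q_4 = 0.66 × 1.12 × 3.9 = 2.883 m³/s
w_5 = (22.9 − 13.2)/2 = 4.85 m; q_5 = 0.66 × 1.32 × 4.85 = 4.225 m³/s
w_6 = (29.2 − 18.0)/2 = 5.6 m; q_6 = 0.49 × 0.90 × 5.6 = 2.470 m³/s
w_7 = (29.2 − 22.9)/2 = 3.15 m; q_7 = 0.39 × 0.21 × 3.15 = 0.2580 m³/s
Q = Σ qᵢ = 13.01 m³/s

13.0 m³/s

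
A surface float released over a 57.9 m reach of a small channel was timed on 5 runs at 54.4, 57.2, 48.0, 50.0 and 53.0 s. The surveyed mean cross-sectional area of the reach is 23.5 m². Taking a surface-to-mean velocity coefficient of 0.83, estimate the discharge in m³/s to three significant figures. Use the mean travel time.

t̄ = (54.4 + 57.2 + 48.0 + 50.0 + 53.0) / 5 = 52.52 s
v_surface = L / t̄ = 57.9 / 52.52 = 1.102 m/s
v_mean = 0.83 × 1.102 = 0.9150 m/s
Q = A × v_mean = 23.5 × 0.9150 = 21.50 m³/s

21.5 m³/s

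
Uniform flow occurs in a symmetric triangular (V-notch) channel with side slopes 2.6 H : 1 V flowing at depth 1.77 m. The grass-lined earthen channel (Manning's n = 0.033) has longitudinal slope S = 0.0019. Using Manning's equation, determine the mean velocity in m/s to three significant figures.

A = z·y² = 2.6×1.77² = 8.146 m²
P = 2y√(1+z²) = 2×1.77×√(1+2.6²) = 9.861 m
R = A/P = 8.146/9.861 = 0.8260 m
Q = (1/n)·A·R^(2/3)·S^(1/2) = (1/0.033) × 8.146 × 0.8260^(2/3) × 0.0019^(1/2) = 9.472 m³/s
V = Q/A = 9.472/8.146 = 1.163 m/s

1.16 m/s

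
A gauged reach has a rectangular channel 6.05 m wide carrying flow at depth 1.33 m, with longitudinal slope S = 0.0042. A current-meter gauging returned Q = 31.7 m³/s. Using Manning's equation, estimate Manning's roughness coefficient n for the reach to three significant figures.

A = b·y = 6.05 × 1.33 = 8.047 m²
P = b + 2y = 6.05 + 2×1.33 = 8.710 m
R = A/P = 8.047/8.710 = 0.9238 m
n = (1/Q)·A·R^(2/3)·S^(1/2) = (1/31.7) × 8.047 × 0.9485 × 0.06481 = 0.01560

0.0156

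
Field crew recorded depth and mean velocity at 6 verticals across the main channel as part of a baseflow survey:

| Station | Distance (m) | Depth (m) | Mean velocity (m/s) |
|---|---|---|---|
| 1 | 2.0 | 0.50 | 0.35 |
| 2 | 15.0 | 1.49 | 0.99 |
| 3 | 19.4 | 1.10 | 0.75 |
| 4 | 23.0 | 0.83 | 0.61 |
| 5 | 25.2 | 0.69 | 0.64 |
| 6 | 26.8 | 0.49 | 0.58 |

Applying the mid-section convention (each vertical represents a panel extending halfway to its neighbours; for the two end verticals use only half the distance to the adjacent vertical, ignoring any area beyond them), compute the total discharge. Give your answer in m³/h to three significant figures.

w_1 = (15.0 − 2.0)/2 = 6.5 m; q_1 = 0.35 × 0.50 × 6.5 = 1.138 m³/s
w_2 = (19.4 − 2.0)/2 = 8.7 m; q_2 = 0.99 × 1.49 × 8.7 = 12.83 m³/s
w_3 = (23.0 − 15.0)/2 = 4 m; q_3 = 0.75 × 1.10 × 4 = 3.300 m³/s
w_4 = (25.2 − 19.4)/2 = 2.9 m; q_4 = 0.61 × 0.83 × 2.9 = 1.468 m³/s
w_5 = (26.8 − 23.0)/2 = 1.9 m; q_5 = 0.64 × 0.69 × 1.9 = 0.8390 m³/s
w_6 = (26.8 − 25.2)/2 = 0.8 m; q_6 = 0.58 × 0.49 × 0.8 = 0.2274 m³/s
Q = Σ qᵢ = 19.81 m³/s
= 19.81 × 3600 = 71300 m³/h

71300 m³/h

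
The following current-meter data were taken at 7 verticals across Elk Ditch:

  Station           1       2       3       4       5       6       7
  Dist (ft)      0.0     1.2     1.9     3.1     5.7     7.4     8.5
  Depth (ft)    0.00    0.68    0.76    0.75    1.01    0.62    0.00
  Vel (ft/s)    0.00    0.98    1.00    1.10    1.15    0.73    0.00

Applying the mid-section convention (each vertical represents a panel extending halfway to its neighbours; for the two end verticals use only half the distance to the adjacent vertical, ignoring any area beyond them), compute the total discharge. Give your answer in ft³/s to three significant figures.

6.05 ft³/s

w_2 = (1.9 − 0.0)/2 = 0.95 ft; q_2 = 0.98 × 0.68 × 0.95 = 0.6331 ft³/s
w_3 = (3.1 − 1.2)/2 = 0.95 ft; q_3 = 1.00 × 0.76 × 0.95 = 0.7220 ft³/s
w_4 = (5.7 − 1.9)/2 = 1.9 ft; q_4 = 1.10 × 0.75 × 1.9 = 1.568 ft³/s
w_5 = (7.4 − 3.1)/2 = 2.15 ft; q_5 = 1.15 × 1.01 × 2.15 = 2.497 ft³/s
w_6 = (8.5 − 5.7)/2 = 1.4 ft; q_6 = 0.73 × 0.62 × 1.4 = 0.6336 ft³/s
Stations 1, 7 contribute zero (depth or velocity is 0).
Q = Σ qᵢ = 6.053 ft³/s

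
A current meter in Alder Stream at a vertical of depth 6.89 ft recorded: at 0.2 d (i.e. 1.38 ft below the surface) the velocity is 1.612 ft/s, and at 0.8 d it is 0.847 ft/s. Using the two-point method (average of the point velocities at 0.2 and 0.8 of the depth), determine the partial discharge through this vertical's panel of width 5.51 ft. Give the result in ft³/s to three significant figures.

46.7 ft³/s

v̄ = (1.612 + 0.847) / 2 = 1.230 ft/s
q = v̄ × d × w = 1.230 × 6.89 × 5.51 = 46.68 ft³/s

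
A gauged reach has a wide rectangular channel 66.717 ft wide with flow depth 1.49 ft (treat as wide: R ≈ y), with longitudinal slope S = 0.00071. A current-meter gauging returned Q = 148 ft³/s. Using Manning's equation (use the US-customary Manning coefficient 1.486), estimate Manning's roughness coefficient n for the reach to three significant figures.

A = b·y = 66.717 × 1.49 = 99.41 ft²
Wide channel: R ≈ y = 1.49 ft
n = (1.486/Q)·A·R^(2/3)·S^(1/2) = (1.486/148) × 99.41 × 1.305 × 0.02665 = 0.03469

0.0347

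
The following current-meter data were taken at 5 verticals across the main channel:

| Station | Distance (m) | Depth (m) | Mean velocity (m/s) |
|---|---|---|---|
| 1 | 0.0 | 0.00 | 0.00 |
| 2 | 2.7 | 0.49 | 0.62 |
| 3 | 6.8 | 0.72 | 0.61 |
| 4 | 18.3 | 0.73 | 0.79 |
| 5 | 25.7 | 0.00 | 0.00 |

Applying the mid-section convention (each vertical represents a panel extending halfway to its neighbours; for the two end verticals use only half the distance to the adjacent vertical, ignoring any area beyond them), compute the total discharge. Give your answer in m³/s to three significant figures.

9.91 m³/s

w_2 = (6.8 − 0.0)/2 = 3.4 m; q_2 = 0.62 × 0.49 × 3.4 = 1.033 m³/s
w_3 = (18.3 − 2.7)/2 = 7.8 m; q_3 = 0.61 × 0.72 × 7.8 = 3.426 m³/s
w_4 = (25.7 − 6.8)/2 = 9.45 m; q_4 = 0.79 × 0.73 × 9.45 = 5.450 m³/s
Stations 1, 5 contribute zero (depth or velocity is 0).
Q = Σ qᵢ = 9.908 m³/s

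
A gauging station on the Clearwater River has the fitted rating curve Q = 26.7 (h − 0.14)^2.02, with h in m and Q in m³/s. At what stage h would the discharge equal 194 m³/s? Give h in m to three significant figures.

2.81 m

h − h₀ = (Q/C)^(1/b) = (194/26.7)^(1/2.02) = 2.669 m
h = 0.14 + 2.669 = 2.809 m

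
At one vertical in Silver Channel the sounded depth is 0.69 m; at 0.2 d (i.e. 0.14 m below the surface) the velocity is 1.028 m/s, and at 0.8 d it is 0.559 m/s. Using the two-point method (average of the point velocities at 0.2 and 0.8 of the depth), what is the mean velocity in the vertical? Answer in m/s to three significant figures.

0.794 m/s

v̄ = (1.028 + 0.559) / 2 = 0.7935 m/s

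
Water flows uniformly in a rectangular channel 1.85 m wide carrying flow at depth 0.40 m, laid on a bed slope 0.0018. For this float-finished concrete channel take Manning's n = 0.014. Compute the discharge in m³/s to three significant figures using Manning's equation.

0.958 m³/s

A = b·y = 1.85 × 0.40 = 0.7400 m²
P = b + 2y = 1.85 + 2×0.40 = 2.650 m
R = A/P = 0.7400/2.650 = 0.2792 m
Q = (1/n)·A·R^(2/3)·S^(1/2) = (1/0.014) × 0.7400 × 0.2792^(2/3) × 0.0018^(1/2) = 0.9581 m³/s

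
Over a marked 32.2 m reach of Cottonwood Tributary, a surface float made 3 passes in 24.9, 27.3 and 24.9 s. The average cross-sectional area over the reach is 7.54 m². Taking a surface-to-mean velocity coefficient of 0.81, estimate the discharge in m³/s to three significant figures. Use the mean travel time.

t̄ = (24.9 + 27.3 + 24.9) / 3 = 25.7 s
v_surface = L / t̄ = 32.2 / 25.7 = 1.253 m/s
v_mean = 0.81 × 1.253 = 1.015 m/s
Q = A × v_mean = 7.54 × 1.015 = 7.652 m³/s

7.65 m³/s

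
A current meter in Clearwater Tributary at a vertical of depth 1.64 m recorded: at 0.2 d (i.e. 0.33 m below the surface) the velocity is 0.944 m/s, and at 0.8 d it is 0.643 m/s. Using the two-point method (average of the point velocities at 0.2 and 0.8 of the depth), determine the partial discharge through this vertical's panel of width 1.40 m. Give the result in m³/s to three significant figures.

1.82 m³/s

v̄ = (0.944 + 0.643) / 2 = 0.7935 m/s
q = v̄ × d × w = 0.7935 × 1.64 × 1.40 = 1.822 m³/s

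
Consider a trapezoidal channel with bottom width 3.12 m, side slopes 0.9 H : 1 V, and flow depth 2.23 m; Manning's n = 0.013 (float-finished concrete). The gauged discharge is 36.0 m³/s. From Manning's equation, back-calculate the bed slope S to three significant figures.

A = (b + z·y)·y = (3.12 + 0.9×2.23)×2.23 = 11.43 m²
P = b + 2y√(1+z²) = 3.12 + 2×2.23×√(1+0.9²) = 9.120 m
R = A/P = 11.43/9.120 = 1.254 m
S = (Q·n / (1·A·R^(2/3)))² = (36.0×0.013 / (1×11.43×1.163))² = 0.001240

0.00124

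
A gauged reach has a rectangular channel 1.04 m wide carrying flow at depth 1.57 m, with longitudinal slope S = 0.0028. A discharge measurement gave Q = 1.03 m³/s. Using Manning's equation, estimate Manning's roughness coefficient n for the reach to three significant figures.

0.0448

A = b·y = 1.04 × 1.57 = 1.633 m²
P = b + 2y = 1.04 + 2×1.57 = 4.180 m
R = A/P = 1.633/4.180 = 0.3906 m
n = (1/Q)·A·R^(2/3)·S^(1/2) = (1/1.03) × 1.633 × 0.5344 × 0.05292 = 0.04482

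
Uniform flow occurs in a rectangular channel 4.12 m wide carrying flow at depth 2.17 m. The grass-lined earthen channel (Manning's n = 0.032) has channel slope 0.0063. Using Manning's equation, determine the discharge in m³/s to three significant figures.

A = b·y = 4.12 × 2.17 = 8.940 m²
P = b + 2y = 4.12 + 2×2.17 = 8.460 m
R = A/P = 8.940/8.460 = 1.057 m
Q = (1/n)·A·R^(2/3)·S^(1/2) = (1/0.032) × 8.940 × 1.057^(2/3) × 0.0063^(1/2) = 23.01 m³/s

23.0 m³/s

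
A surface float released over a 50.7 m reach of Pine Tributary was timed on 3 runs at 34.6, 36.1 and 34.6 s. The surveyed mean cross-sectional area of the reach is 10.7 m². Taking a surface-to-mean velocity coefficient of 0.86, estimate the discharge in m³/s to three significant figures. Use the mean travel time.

t̄ = (34.6 + 36.1 + 34.6) / 3 = 35.1 s
v_surface = L / t̄ = 50.7 / 35.1 = 1.444 m/s
v_mean = 0.86 × 1.444 = 1.242 m/s
Q = A × v_mean = 10.7 × 1.242 = 13.29 m³/s

13.3 m³/s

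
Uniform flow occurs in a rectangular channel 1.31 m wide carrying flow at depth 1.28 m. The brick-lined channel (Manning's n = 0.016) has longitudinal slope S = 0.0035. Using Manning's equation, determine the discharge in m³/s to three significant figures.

3.55 m³/s

A = b·y = 1.31 × 1.28 = 1.677 m²
P = b + 2y = 1.31 + 2×1.28 = 3.870 m
R = A/P = 1.677/3.870 = 0.4333 m
Q = (1/n)·A·R^(2/3)·S^(1/2) = (1/0.016) × 1.677 × 0.4333^(2/3) × 0.0035^(1/2) = 3.550 m³/s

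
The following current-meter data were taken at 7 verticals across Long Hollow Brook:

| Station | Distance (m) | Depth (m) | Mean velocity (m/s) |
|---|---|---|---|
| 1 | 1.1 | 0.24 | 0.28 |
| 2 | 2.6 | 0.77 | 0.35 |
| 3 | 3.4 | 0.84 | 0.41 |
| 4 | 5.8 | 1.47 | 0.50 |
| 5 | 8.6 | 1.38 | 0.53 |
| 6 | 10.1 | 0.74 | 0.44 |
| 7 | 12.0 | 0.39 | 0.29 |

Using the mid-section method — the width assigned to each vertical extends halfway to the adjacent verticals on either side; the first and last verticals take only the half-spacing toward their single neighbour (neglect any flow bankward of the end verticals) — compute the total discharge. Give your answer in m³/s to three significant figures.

5.06 m³/s

w_1 = (2.6 − 1.1)/2 = 0.75 m; q_1 = 0.28 × 0.24 × 0.75 = 0.05040 m³/s
w_2 = (3.4 − 1.1)/2 = 1.15 m; q_2 = 0.35 × 0.77 × 1.15 = 0.3099 m³/s
w_3 = (5.8 − 2.6)/2 = 1.6 m; q_3 = 0.41 × 0.84 × 1.6 = 0.5510 m³/s
w_4 = (8.6 − 3.4)/2 = 2.6 m; q_4 = 0.50 × 1.47 × 2.6 = 1.911 m³/s
w_5 = (10.1 − 5.8)/2 = 2.15 m; q_5 = 0.53 × 1.38 × 2.15 = 1.573 m³/s
w_6 = (12.0 − 8.6)/2 = 1.7 m; q_6 = 0.44 × 0.74 × 1.7 = 0.5535 m³/s
w_7 = (12.0 − 10.1)/2 = 0.95 m; q_7 = 0.29 × 0.39 × 0.95 = 0.1074 m³/s
Q = Σ qᵢ = 5.056 m³/s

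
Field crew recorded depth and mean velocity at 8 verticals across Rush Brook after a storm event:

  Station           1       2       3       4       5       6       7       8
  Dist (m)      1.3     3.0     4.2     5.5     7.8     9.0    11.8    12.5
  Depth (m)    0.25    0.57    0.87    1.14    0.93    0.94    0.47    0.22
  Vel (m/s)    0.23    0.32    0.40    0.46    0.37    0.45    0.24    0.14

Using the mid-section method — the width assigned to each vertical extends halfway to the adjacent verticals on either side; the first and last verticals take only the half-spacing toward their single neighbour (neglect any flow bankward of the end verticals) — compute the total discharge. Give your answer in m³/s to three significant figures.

3.35 m³/s

w_1 = (3.0 − 1.3)/2 = 0.85 m; q_1 = 0.23 × 0.25 × 0.85 = 0.04888 m³/s
w_2 = (4.2 − 1.3)/2 = 1.45 m; q_2 = 0.32 × 0.57 × 1.45 = 0.2645 m³/s
w_3 = (5.5 − 3.0)/2 = 1.25 m; q_3 = 0.40 × 0.87 × 1.25 = 0.4350 m³/s
w_4 = (7.8 − 4.2)/2 = 1.8 m; q_4 = 0.46 × 1.14 × 1.8 = 0.9439 m³/s
w_5 = (9.0 − 5.5)/2 = 1.75 m; q_5 = 0.37 × 0.93 × 1.75 = 0.6022 m³/s
w_6 = (11.8 − 7.8)/2 = 2 m; q_6 = 0.45 × 0.94 × 2 = 0.8460 m³/s
w_7 = (12.5 − 9.0)/2 = 1.75 m; q_7 = 0.24 × 0.47 × 1.75 = 0.1974 m³/s
w_8 = (12.5 − 11.8)/2 = 0.35 m; q_8 = 0.14 × 0.22 × 0.35 = 0.01078 m³/s
Q = Σ qᵢ = 3.349 m³/s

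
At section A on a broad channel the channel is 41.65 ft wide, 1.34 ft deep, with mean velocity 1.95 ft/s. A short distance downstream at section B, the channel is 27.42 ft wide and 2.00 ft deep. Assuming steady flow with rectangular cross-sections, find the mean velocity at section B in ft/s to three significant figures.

1.98 ft/s

Q = A₁V₁ = (41.65×1.34) × 1.95 = 108.8 ft³/s
A₂ = 27.42 × 2.00 = 54.84 ft²
V₂ = Q/A₂ = 108.8/54.84 = 1.985 ft/s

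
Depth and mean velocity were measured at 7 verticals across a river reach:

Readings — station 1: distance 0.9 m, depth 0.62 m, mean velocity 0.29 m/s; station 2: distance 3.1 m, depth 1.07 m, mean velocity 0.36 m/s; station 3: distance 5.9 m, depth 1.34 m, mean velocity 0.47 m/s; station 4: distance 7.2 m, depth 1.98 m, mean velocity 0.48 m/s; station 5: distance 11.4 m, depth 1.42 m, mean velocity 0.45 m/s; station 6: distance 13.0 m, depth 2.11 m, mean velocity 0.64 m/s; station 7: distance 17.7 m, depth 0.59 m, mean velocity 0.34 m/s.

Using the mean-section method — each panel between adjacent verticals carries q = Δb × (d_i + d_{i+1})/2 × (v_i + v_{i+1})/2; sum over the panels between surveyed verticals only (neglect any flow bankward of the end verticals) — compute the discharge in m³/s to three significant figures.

Panel 1-2: Δb = 2.2 m, d̄ = (0.62+1.07)/2 = 0.845, v̄ = (0.29+0.36)/2 = 0.325 → q = 2.2×0.845×0.325 = 0.6042 m³/s
Panel 2-3: Δb = 2.8 m, d̄ = (1.07+1.34)/2 = 1.205, v̄ = (0.36+0.47)/2 = 0.415 → q = 2.8×1.205×0.415 = 1.400 m³/s
Panel 3-4: Δb = 1.3 m, d̄ = (1.34+1.98)/2 = 1.66, v̄ = (0.47+0.48)/2 = 0.475 → q = 1.3×1.66×0.475 = 1.025 m³/s
Panel 4-5: Δb = 4.2 m, d̄ = (1.98+1.42)/2 = 1.7, v̄ = (0.48+0.45)/2 = 0.465 → q = 4.2×1.7×0.465 = 3.320 m³/s
Panel 5-6: Δb = 1.6 m, d̄ = (1.42+2.11)/2 = 1.765, v̄ = (0.45+0.64)/2 = 0.545 → q = 1.6×1.765×0.545 = 1.539 m³/s
Panel 6-7: Δb = 4.7 m, d̄ = (2.11+0.59)/2 = 1.35, v̄ = (0.64+0.34)/2 = 0.49 → q = 4.7×1.35×0.49 = 3.109 m³/s
Q = Σ q = 11.00 m³/s

11.0 m³/s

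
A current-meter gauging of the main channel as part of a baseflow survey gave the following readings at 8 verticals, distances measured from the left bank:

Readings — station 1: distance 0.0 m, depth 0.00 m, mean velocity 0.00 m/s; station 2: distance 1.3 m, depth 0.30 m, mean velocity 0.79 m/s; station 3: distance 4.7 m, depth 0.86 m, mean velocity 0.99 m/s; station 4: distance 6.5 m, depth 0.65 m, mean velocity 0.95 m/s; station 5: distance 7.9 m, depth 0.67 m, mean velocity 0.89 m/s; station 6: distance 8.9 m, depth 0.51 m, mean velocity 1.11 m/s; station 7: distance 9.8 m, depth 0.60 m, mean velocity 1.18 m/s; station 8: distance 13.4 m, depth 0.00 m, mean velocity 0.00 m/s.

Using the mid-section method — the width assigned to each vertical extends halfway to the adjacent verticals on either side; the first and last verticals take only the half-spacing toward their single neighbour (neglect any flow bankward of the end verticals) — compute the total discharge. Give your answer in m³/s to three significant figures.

w_2 = (4.7 − 0.0)/2 = 2.35 m; q_2 = 0.79 × 0.30 × 2.35 = 0.5570 m³/s
w_3 = (6.5 − 1.3)/2 = 2.6 m; q_3 = 0.99 × 0.86 × 2.6 = 2.214 m³/s
w_4 = (7.9 − 4.7)/2 = 1.6 m; q_4 = 0.95 × 0.65 × 1.6 = 0.9880 m³/s
w_5 = (8.9 − 6.5)/2 = 1.2 m; q_5 = 0.89 × 0.67 × 1.2 = 0.7156 m³/s
w_6 = (9.8 − 7.9)/2 = 0.95 m; q_6 = 1.11 × 0.51 × 0.95 = 0.5378 m³/s
w_7 = (13.4 − 8.9)/2 = 2.25 m; q_7 = 1.18 × 0.60 × 2.25 = 1.593 m³/s
Stations 1, 8 contribute zero (depth or velocity is 0).
Q = Σ qᵢ = 6.605 m³/s

6.60 m³/s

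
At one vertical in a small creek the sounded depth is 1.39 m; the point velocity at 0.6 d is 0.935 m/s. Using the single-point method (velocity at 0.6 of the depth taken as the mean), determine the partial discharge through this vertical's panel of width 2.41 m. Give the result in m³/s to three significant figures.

3.13 m³/s

v̄ = v₀.₆ = 0.935 m/s
q = v̄ × d × w = 0.9350 × 1.39 × 2.41 = 3.132 m³/s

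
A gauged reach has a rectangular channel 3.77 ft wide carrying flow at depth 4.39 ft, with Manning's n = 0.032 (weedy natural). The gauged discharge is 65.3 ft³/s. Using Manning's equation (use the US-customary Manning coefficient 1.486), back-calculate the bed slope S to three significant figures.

0.00499

A = b·y = 3.77 × 4.39 = 16.55 ft²
P = b + 2y = 3.77 + 2×4.39 = 12.55 ft
R = A/P = 16.55/12.55 = 1.319 ft
S = (Q·n / (1.486·A·R^(2/3)))² = (65.3×0.032 / (1.486×16.55×1.203))² = 0.004992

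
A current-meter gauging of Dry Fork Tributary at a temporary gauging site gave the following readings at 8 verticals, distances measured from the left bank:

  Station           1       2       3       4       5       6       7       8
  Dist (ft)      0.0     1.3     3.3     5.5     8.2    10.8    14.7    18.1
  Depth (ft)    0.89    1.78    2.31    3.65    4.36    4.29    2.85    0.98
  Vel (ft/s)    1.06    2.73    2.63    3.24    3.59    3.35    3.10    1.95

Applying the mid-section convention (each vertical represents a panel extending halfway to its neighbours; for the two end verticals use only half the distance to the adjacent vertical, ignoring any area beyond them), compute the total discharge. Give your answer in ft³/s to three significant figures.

w_1 = (1.3 − 0.0)/2 = 0.65 ft; q_1 = 1.06 × 0.89 × 0.65 = 0.6132 ft³/s
w_2 = (3.3 − 0.0)/2 = 1.65 ft; q_2 = 2.73 × 1.78 × 1.65 = 8.018 ft³/s
w_3 = (5.5 − 1.3)/2 = 2.1 ft; q_3 = 2.63 × 2.31 × 2.1 = 12.76 ft³/s
w_4 = (8.2 − 3.3)/2 = 2.45 ft; q_4 = 3.24 × 3.65 × 2.45 = 28.97 ft³/s
w_5 = (10.8 − 5.5)/2 = 2.65 ft; q_5 = 3.59 × 4.36 × 2.65 = 41.48 ft³/s
w_6 = (14.7 − 8.2)/2 = 3.25 ft; q_6 = 3.35 × 4.29 × 3.25 = 46.71 ft³/s
w_7 = (18.1 − 10.8)/2 = 3.65 ft; q_7 = 3.10 × 2.85 × 3.65 = 32.25 ft³/s
w_8 = (18.1 − 14.7)/2 = 1.7 ft; q_8 = 1.95 × 0.98 × 1.7 = 3.249 ft³/s
Q = Σ qᵢ = 174.0 ft³/s

174 ft³/s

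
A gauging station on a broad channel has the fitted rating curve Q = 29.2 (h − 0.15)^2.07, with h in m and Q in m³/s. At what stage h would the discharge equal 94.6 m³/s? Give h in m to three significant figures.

h − h₀ = (Q/C)^(1/b) = (94.6/29.2)^(1/2.07) = 1.765 m
h = 0.15 + 1.765 = 1.915 m

1.91 m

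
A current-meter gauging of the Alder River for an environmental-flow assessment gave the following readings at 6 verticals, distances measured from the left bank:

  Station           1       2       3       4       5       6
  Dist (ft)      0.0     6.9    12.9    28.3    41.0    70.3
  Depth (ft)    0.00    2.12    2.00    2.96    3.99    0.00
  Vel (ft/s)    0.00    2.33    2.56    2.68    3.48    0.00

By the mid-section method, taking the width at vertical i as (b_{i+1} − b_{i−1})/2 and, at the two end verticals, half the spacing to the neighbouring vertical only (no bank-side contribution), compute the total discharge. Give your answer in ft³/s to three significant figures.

w_2 = (12.9 − 0.0)/2 = 6.45 ft; q_2 = 2.33 × 2.12 × 6.45 = 31.86 ft³/s
w_3 = (28.3 − 6.9)/2 = 10.7 ft; q_3 = 2.56 × 2.00 × 10.7 = 54.78 ft³/s
w_4 = (41.0 − 12.9)/2 = 14.05 ft; q_4 = 2.68 × 2.96 × 14.05 = 111.5 ft³/s
w_5 = (70.3 − 28.3)/2 = 21 ft; q_5 = 3.48 × 3.99 × 21 = 291.6 ft³/s
Stations 1, 6 contribute zero (depth or velocity is 0).
Q = Σ qᵢ = 489.7 ft³/s

490 ft³/s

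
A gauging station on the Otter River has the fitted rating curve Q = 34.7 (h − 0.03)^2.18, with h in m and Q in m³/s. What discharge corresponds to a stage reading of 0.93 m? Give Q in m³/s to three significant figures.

Q = 34.7 × (0.93 − 0.03)^2.18 = 34.7 × 0.9^2.18 = 27.58 m³/s

27.6 m³/s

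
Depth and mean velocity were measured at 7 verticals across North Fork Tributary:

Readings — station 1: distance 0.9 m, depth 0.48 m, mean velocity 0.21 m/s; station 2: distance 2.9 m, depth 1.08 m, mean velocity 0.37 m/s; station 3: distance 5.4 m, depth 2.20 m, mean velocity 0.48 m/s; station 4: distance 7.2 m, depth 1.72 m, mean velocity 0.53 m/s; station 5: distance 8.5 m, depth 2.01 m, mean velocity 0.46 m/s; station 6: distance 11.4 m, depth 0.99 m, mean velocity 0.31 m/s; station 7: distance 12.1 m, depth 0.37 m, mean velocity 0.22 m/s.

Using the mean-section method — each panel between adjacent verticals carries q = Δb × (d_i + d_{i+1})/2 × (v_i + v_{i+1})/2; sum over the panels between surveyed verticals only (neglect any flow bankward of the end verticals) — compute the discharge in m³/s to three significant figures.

6.98 m³/s

Panel 1-2: Δb = 2 m, d̄ = (0.48+1.08)/2 = 0.78, v̄ = (0.21+0.37)/2 = 0.29 → q = 2×0.78×0.29 = 0.4524 m³/s
Panel 2-3: Δb = 2.5 m, d̄ = (1.08+2.20)/2 = 1.64, v̄ = (0.37+0.48)/2 = 0.425 → q = 2.5×1.64×0.425 = 1.743 m³/s
Panel 3-4: Δb = 1.8 m, d̄ = (2.20+1.72)/2 = 1.96, v̄ = (0.48+0.53)/2 = 0.505 → q = 1.8×1.96×0.505 = 1.782 m³/s
Panel 4-5: Δb = 1.3 m, d̄ = (1.72+2.01)/2 = 1.865, v̄ = (0.53+0.46)/2 = 0.495 → q = 1.3×1.865×0.495 = 1.200 m³/s
Panel 5-6: Δb = 2.9 m, d̄ = (2.01+0.99)/2 = 1.5, v̄ = (0.46+0.31)/2 = 0.385 → q = 2.9×1.5×0.385 = 1.675 m³/s
Panel 6-7: Δb = 0.7 m, d̄ = (0.99+0.37)/2 = 0.68, v̄ = (0.31+0.22)/2 = 0.265 → q = 0.7×0.68×0.265 = 0.1261 m³/s
Q = Σ q = 6.978 m³/s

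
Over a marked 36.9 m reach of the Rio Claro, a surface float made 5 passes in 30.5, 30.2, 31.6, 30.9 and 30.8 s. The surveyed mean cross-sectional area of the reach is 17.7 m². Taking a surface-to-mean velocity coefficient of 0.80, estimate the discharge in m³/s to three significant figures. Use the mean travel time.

17.0 m³/s

t̄ = (30.5 + 30.2 + 31.6 + 30.9 + 30.8) / 5 = 30.8 s
v_surface = L / t̄ = 36.9 / 30.8 = 1.198 m/s
v_mean = 0.80 × 1.198 = 0.9584 m/s
Q = A × v_mean = 17.7 × 0.9584 = 16.96 m³/s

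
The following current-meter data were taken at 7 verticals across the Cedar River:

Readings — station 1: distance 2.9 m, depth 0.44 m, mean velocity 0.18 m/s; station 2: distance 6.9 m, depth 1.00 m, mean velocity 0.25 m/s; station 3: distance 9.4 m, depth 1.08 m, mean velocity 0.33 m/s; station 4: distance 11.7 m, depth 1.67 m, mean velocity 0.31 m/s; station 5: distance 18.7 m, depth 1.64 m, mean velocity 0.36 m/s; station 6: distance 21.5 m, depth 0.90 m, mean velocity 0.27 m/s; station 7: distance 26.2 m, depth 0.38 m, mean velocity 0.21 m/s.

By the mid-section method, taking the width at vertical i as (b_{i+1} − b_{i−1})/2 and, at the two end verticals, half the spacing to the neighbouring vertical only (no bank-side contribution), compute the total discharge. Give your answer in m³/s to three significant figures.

w_1 = (6.9 − 2.9)/2 = 2 m; q_1 = 0.18 × 0.44 × 2 = 0.1584 m³/s
w_2 = (9.4 − 2.9)/2 = 3.25 m; q_2 = 0.25 × 1.00 × 3.25 = 0.8125 m³/s
w_3 = (11.7 − 6.9)/2 = 2.4 m; q_3 = 0.33 × 1.08 × 2.4 = 0.8554 m³/s
w_4 = (18.7 − 9.4)/2 = 4.65 m; q_4 = 0.31 × 1.67 × 4.65 = 2.407 m³/s
w_5 = (21.5 − 11.7)/2 = 4.9 m; q_5 = 0.36 × 1.64 × 4.9 = 2.893 m³/s
w_6 = (26.2 − 18.7)/2 = 3.75 m; q_6 = 0.27 × 0.90 × 3.75 = 0.9113 m³/s
w_7 = (26.2 − 21.5)/2 = 2.35 m; q_7 = 0.21 × 0.38 × 2.35 = 0.1875 m³/s
Q = Σ qᵢ = 8.225 m³/s

8.23 m³/s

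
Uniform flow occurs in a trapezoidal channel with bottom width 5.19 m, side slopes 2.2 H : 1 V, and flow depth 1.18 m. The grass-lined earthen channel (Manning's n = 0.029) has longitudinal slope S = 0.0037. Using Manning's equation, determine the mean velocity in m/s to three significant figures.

1.87 m/s

A = (b + z·y)·y = (5.19 + 2.2×1.18)×1.18 = 9.187 m²
P = b + 2y√(1+z²) = 5.19 + 2×1.18×√(1+2.2²) = 10.89 m
R = A/P = 9.187/10.89 = 0.8434 m
Q = (1/n)·A·R^(2/3)·S^(1/2) = (1/0.029) × 9.187 × 0.8434^(2/3) × 0.0037^(1/2) = 17.20 m³/s
V = Q/A = 17.20/9.187 = 1.872 m/s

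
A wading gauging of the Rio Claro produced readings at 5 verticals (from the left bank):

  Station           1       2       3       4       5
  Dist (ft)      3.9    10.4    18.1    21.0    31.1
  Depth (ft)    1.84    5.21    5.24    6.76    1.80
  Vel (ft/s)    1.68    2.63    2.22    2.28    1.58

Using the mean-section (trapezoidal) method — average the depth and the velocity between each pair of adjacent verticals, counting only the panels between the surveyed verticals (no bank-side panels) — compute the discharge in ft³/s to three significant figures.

Panel 1-2: Δb = 6.5 ft, d̄ = (1.84+5.21)/2 = 3.525, v̄ = (1.68+2.63)/2 = 2.155 → q = 6.5×3.525×2.155 = 49.38 ft³/s
Panel 2-3: Δb = 7.7 ft, d̄ = (5.21+5.24)/2 = 5.225, v̄ = (2.63+2.22)/2 = 2.425 → q = 7.7×5.225×2.425 = 97.56 ft³/s
Panel 3-4: Δb = 2.9 ft, d̄ = (5.24+6.76)/2 = 6, v̄ = (2.22+2.28)/2 = 2.25 → q = 2.9×6×2.25 = 39.15 ft³/s
Panel 4-5: Δb = 10.1 ft, d̄ = (6.76+1.80)/2 = 4.28, v̄ = (2.28+1.58)/2 = 1.93 → q = 10.1×4.28×1.93 = 83.43 ft³/s
Q = Σ q = 269.5 ft³/s

270 ft³/s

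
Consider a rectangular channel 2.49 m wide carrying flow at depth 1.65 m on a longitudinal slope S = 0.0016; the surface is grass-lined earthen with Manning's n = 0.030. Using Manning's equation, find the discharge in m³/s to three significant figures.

4.36 m³/s

A = b·y = 2.49 × 1.65 = 4.109 m²
P = b + 2y = 2.49 + 2×1.65 = 5.790 m
R = A/P = 4.109/5.790 = 0.7096 m
Q = (1/n)·A·R^(2/3)·S^(1/2) = (1/0.030) × 4.109 × 0.7096^(2/3) × 0.0016^(1/2) = 4.358 m³/s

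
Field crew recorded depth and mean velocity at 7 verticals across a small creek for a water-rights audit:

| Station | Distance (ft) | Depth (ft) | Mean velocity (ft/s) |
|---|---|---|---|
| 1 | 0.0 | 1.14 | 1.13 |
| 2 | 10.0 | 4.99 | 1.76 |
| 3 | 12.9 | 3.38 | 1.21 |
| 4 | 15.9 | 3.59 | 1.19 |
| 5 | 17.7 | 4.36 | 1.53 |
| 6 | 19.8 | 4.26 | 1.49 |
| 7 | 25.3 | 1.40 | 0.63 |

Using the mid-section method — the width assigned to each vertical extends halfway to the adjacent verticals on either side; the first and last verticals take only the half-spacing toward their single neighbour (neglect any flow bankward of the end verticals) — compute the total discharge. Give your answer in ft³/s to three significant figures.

125 ft³/s

w_1 = (10.0 − 0.0)/2 = 5 ft; q_1 = 1.13 × 1.14 × 5 = 6.441 ft³/s
w_2 = (12.9 − 0.0)/2 = 6.45 ft; q_2 = 1.76 × 4.99 × 6.45 = 56.65 ft³/s
w_3 = (15.9 − 10.0)/2 = 2.95 ft; q_3 = 1.21 × 3.38 × 2.95 = 12.06 ft³/s
w_4 = (17.7 − 12.9)/2 = 2.4 ft; q_4 = 1.19 × 3.59 × 2.4 = 10.25 ft³/s
w_5 = (19.8 − 15.9)/2 = 1.95 ft; q_5 = 1.53 × 4.36 × 1.95 = 13.01 ft³/s
w_6 = (25.3 − 17.7)/2 = 3.8 ft; q_6 = 1.49 × 4.26 × 3.8 = 24.12 ft³/s
w_7 = (25.3 − 19.8)/2 = 2.75 ft; q_7 = 0.63 × 1.40 × 2.75 = 2.426 ft³/s
Q = Σ qᵢ = 125.0 ft³/s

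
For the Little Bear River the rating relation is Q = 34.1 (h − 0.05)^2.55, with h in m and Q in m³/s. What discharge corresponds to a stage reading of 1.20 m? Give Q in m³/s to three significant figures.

Q = 34.1 × (1.20 − 0.05)^2.55 = 34.1 × 1.15^2.55 = 48.70 m³/s

48.7 m³/s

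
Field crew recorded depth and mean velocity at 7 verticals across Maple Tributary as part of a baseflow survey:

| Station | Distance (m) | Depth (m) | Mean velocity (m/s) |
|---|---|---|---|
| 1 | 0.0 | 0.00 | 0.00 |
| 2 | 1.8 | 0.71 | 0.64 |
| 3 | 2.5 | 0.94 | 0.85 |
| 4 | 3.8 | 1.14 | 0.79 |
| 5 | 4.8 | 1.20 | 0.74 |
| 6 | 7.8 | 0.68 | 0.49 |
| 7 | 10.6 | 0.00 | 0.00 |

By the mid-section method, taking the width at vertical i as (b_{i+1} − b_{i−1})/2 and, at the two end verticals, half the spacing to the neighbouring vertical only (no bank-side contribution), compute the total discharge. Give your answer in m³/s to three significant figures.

w_2 = (2.5 − 0.0)/2 = 1.25 m; q_2 = 0.64 × 0.71 × 1.25 = 0.5680 m³/s
w_3 = (3.8 − 1.8)/2 = 1 m; q_3 = 0.85 × 0.94 × 1 = 0.7990 m³/s
w_4 = (4.8 − 2.5)/2 = 1.15 m; q_4 = 0.79 × 1.14 × 1.15 = 1.036 m³/s
w_5 = (7.8 − 3.8)/2 = 2 m; q_5 = 0.74 × 1.20 × 2 = 1.776 m³/s
w_6 = (10.6 − 4.8)/2 = 2.9 m; q_6 = 0.49 × 0.68 × 2.9 = 0.9663 m³/s
Stations 1, 7 contribute zero (depth or velocity is 0).
Q = Σ qᵢ = 5.145 m³/s

5.14 m³/s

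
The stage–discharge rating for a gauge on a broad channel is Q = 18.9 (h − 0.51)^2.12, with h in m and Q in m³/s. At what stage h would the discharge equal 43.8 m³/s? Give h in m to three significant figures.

h − h₀ = (Q/C)^(1/b) = (43.8/18.9)^(1/2.12) = 1.487 m
h = 0.51 + 1.487 = 1.997 m

2.00 m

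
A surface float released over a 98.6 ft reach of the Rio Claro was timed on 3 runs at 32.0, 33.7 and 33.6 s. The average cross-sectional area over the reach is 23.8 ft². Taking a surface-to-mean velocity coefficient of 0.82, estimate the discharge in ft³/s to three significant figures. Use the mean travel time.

58.1 ft³/s

t̄ = (32.0 + 33.7 + 33.6) / 3 = 33.1 s
v_surface = L / t̄ = 98.6 / 33.1 = 2.979 ft/s
v_mean = 0.82 × 2.979 = 2.443 ft/s
Q = A × v_mean = 23.8 × 2.443 = 58.14 ft³/s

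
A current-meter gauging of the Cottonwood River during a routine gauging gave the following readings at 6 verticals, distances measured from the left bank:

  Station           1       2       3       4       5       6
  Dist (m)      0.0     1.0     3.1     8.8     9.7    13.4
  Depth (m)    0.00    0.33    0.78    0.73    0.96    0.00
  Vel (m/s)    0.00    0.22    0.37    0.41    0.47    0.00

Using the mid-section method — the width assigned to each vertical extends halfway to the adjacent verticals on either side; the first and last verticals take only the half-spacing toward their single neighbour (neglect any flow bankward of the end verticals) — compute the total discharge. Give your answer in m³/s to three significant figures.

3.26 m³/s

w_2 = (3.1 − 0.0)/2 = 1.55 m; q_2 = 0.22 × 0.33 × 1.55 = 0.1125 m³/s
w_3 = (8.8 − 1.0)/2 = 3.9 m; q_3 = 0.37 × 0.78 × 3.9 = 1.126 m³/s
w_4 = (9.7 − 3.1)/2 = 3.3 m; q_4 = 0.41 × 0.73 × 3.3 = 0.9877 m³/s
w_5 = (13.4 − 8.8)/2 = 2.3 m; q_5 = 0.47 × 0.96 × 2.3 = 1.038 m³/s
Stations 1, 6 contribute zero (depth or velocity is 0).
Q = Σ qᵢ = 3.264 m³/s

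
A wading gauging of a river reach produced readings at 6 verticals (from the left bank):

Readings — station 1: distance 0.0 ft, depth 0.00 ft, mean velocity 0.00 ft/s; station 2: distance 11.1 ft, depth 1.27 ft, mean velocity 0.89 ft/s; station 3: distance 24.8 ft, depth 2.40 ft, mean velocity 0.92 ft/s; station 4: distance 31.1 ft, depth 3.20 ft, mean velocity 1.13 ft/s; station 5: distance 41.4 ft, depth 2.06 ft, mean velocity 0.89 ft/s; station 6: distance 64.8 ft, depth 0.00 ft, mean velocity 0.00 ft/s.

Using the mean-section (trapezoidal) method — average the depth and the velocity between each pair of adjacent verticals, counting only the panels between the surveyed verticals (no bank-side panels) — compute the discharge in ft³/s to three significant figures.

82.1 ft³/s

Panel 1-2: Δb = 11.1 ft, d̄ = (0.00+1.27)/2 = 0.635, v̄ = (0.00+0.89)/2 = 0.445 → q = 11.1×0.635×0.445 = 3.137 ft³/s
Panel 2-3: Δb = 13.7 ft, d̄ = (1.27+2.40)/2 = 1.835, v̄ = (0.89+0.92)/2 = 0.905 → q = 13.7×1.835×0.905 = 22.75 ft³/s
Panel 3-4: Δb = 6.3 ft, d̄ = (2.40+3.20)/2 = 2.8, v̄ = (0.92+1.13)/2 = 1.025 → q = 6.3×2.8×1.025 = 18.08 ft³/s
Panel 4-5: Δb = 10.3 ft, d̄ = (3.20+2.06)/2 = 2.63, v̄ = (1.13+0.89)/2 = 1.01 → q = 10.3×2.63×1.01 = 27.36 ft³/s
Panel 5-6: Δb = 23.4 ft, d̄ = (2.06+0.00)/2 = 1.03, v̄ = (0.89+0.00)/2 = 0.445 → q = 23.4×1.03×0.445 = 10.73 ft³/s
Q = Σ q = 82.05 ft³/s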